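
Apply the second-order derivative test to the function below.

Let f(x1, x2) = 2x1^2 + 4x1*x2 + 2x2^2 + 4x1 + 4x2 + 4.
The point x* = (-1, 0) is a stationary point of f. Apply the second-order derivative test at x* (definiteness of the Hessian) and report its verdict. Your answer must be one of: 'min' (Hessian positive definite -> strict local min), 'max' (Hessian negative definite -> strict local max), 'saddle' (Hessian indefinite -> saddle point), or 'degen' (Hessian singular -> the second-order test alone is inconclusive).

Compute the Hessian H = grad^2 f:
  H = [[4, 4], [4, 4]]
Verify stationarity: grad f(x*) = H x* + g = (0, 0).
Eigenvalues of H: 0, 8.
H has a zero eigenvalue (singular; positive semidefinite but not definite), so H is neither positive definite, negative definite, nor indefinite. The second-order test alone is inconclusive -> degen.
(Indeed, f is constant along the null direction of H through x*, so x* is not a strict local extremum.)

degen


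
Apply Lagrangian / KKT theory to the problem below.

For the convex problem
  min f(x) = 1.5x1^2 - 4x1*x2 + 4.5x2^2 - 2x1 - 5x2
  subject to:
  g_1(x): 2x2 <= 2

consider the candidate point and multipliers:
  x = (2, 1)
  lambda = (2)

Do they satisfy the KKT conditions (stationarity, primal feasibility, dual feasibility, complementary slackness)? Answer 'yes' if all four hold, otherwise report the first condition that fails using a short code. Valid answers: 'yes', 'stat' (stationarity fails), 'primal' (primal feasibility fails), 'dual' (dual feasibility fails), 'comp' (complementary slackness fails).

Gradient of f: grad f(x) = Q x + c = (0, -4)
Constraint values g_i(x) = a_i^T x - b_i:
  g_1((2, 1)) = 0
Stationarity residual: grad f(x) + sum_i lambda_i a_i = (0, 0)
  -> stationarity OK
Primal feasibility (all g_i <= 0): OK
Dual feasibility (all lambda_i >= 0): OK
Complementary slackness (lambda_i * g_i(x) = 0 for all i): OK

Verdict: yes, KKT holds.

yes


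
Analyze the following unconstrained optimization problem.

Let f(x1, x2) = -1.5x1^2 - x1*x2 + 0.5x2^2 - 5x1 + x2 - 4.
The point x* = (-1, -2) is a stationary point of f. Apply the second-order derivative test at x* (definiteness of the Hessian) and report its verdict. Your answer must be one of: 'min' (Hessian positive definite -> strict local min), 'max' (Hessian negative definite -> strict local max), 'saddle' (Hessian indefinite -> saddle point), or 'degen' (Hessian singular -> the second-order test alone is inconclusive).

Compute the Hessian H = grad^2 f:
  H = [[-3, -1], [-1, 1]]
Verify stationarity: grad f(x*) = H x* + g = (0, 0).
Eigenvalues of H: -3.2361, 1.2361.
Eigenvalues have mixed signs, so H is indefinite -> x* is a saddle point.

saddle


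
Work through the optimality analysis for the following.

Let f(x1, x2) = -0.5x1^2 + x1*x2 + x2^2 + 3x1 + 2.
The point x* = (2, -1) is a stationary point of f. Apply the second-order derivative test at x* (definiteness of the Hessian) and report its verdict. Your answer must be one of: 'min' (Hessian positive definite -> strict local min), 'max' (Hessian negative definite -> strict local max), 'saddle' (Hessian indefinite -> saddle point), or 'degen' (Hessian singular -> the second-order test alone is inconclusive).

Compute the Hessian H = grad^2 f:
  H = [[-1, 1], [1, 2]]
Verify stationarity: grad f(x*) = H x* + g = (0, 0).
Eigenvalues of H: -1.3028, 2.3028.
Eigenvalues have mixed signs, so H is indefinite -> x* is a saddle point.

saddle


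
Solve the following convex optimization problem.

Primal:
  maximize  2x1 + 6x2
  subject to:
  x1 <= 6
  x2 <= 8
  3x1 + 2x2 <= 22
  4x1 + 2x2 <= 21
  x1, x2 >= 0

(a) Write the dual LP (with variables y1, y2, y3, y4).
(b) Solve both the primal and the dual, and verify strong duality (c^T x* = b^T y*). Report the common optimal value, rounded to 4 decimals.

The standard primal-dual pair for 'max c^T x s.t. A x <= b, x >= 0' is:
  Dual:  min b^T y  s.t.  A^T y >= c,  y >= 0.

So the dual LP is:
  minimize  6y1 + 8y2 + 22y3 + 21y4
  subject to:
    y1 + 3y3 + 4y4 >= 2
    y2 + 2y3 + 2y4 >= 6
    y1, y2, y3, y4 >= 0

Solving the primal: x* = (1.25, 8).
  primal value c^T x* = 50.5.
Solving the dual: y* = (0, 5, 0, 0.5).
  dual value b^T y* = 50.5.
Strong duality: c^T x* = b^T y*. Confirmed.

50.5


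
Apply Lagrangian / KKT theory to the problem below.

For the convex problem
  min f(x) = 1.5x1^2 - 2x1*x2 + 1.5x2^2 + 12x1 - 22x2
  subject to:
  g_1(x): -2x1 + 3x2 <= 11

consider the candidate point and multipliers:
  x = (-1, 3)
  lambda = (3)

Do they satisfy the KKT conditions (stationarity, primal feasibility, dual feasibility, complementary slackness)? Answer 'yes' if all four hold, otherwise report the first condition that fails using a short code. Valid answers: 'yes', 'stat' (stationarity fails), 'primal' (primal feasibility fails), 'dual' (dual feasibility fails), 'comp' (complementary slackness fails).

Gradient of f: grad f(x) = Q x + c = (3, -11)
Constraint values g_i(x) = a_i^T x - b_i:
  g_1((-1, 3)) = 0
Stationarity residual: grad f(x) + sum_i lambda_i a_i = (-3, -2)
  -> stationarity FAILS
Primal feasibility (all g_i <= 0): OK
Dual feasibility (all lambda_i >= 0): OK
Complementary slackness (lambda_i * g_i(x) = 0 for all i): OK

Verdict: the first failing condition is stationarity -> stat.

stat


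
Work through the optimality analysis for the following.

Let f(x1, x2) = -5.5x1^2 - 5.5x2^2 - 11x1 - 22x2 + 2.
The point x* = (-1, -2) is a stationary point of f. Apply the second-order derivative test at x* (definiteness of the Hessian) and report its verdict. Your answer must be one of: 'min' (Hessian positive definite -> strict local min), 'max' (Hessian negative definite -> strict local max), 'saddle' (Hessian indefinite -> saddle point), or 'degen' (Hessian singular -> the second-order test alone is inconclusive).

Compute the Hessian H = grad^2 f:
  H = [[-11, 0], [0, -11]]
Verify stationarity: grad f(x*) = H x* + g = (0, 0).
Eigenvalues of H: -11, -11.
Both eigenvalues < 0, so H is negative definite -> x* is a strict local max.

max


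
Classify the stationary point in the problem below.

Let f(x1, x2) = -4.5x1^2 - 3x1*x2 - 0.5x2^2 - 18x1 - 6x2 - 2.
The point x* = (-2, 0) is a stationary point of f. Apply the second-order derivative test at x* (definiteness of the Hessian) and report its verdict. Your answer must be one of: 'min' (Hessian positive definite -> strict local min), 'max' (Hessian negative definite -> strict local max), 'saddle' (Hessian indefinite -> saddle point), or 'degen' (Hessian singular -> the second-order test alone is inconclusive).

Compute the Hessian H = grad^2 f:
  H = [[-9, -3], [-3, -1]]
Verify stationarity: grad f(x*) = H x* + g = (0, 0).
Eigenvalues of H: -10, 0.
H has a zero eigenvalue (singular; negative semidefinite but not definite), so H is neither positive definite, negative definite, nor indefinite. The second-order test alone is inconclusive -> degen.
(Indeed, f is constant along the null direction of H through x*, so x* is not a strict local extremum.)

degen


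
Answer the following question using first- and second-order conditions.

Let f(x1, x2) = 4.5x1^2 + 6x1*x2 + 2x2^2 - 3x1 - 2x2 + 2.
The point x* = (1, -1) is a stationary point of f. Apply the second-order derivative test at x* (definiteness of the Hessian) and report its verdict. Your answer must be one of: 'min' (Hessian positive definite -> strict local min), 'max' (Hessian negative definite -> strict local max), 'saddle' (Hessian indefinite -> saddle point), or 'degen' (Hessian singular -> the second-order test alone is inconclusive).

Compute the Hessian H = grad^2 f:
  H = [[9, 6], [6, 4]]
Verify stationarity: grad f(x*) = H x* + g = (0, 0).
Eigenvalues of H: 0, 13.
H has a zero eigenvalue (singular; positive semidefinite but not definite), so H is neither positive definite, negative definite, nor indefinite. The second-order test alone is inconclusive -> degen.
(Indeed, f is constant along the null direction of H through x*, so x* is not a strict local extremum.)

degen


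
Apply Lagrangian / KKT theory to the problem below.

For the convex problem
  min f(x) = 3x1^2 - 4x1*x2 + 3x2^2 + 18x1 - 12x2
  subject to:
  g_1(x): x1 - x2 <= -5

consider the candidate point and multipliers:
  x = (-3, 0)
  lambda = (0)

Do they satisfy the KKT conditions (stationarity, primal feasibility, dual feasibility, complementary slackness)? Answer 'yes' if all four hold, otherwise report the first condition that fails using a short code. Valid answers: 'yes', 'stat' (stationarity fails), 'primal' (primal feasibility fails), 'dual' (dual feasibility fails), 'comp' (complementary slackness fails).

Gradient of f: grad f(x) = Q x + c = (0, 0)
Constraint values g_i(x) = a_i^T x - b_i:
  g_1((-3, 0)) = 2
Stationarity residual: grad f(x) + sum_i lambda_i a_i = (0, 0)
  -> stationarity OK
Primal feasibility (all g_i <= 0): FAILS
Dual feasibility (all lambda_i >= 0): OK
Complementary slackness (lambda_i * g_i(x) = 0 for all i): OK

Verdict: the first failing condition is primal_feasibility -> primal.

primal


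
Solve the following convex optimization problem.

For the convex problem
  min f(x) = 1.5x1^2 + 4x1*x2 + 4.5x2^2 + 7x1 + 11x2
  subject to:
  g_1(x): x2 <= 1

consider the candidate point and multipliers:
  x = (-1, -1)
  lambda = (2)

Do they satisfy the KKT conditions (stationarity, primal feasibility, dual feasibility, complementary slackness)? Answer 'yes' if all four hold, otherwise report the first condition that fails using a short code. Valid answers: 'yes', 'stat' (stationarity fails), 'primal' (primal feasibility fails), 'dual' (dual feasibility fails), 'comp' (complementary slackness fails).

Gradient of f: grad f(x) = Q x + c = (0, -2)
Constraint values g_i(x) = a_i^T x - b_i:
  g_1((-1, -1)) = -2
Stationarity residual: grad f(x) + sum_i lambda_i a_i = (0, 0)
  -> stationarity OK
Primal feasibility (all g_i <= 0): OK
Dual feasibility (all lambda_i >= 0): OK
Complementary slackness (lambda_i * g_i(x) = 0 for all i): FAILS

Verdict: the first failing condition is complementary_slackness -> comp.

comp


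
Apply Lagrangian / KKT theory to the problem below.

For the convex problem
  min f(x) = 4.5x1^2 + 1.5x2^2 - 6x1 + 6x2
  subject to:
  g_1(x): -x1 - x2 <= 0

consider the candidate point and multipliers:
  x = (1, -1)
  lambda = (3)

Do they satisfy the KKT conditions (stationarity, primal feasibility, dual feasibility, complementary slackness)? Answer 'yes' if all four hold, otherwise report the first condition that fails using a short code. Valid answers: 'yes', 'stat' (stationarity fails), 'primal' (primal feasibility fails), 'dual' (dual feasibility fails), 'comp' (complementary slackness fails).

Gradient of f: grad f(x) = Q x + c = (3, 3)
Constraint values g_i(x) = a_i^T x - b_i:
  g_1((1, -1)) = 0
Stationarity residual: grad f(x) + sum_i lambda_i a_i = (0, 0)
  -> stationarity OK
Primal feasibility (all g_i <= 0): OK
Dual feasibility (all lambda_i >= 0): OK
Complementary slackness (lambda_i * g_i(x) = 0 for all i): OK

Verdict: yes, KKT holds.

yes


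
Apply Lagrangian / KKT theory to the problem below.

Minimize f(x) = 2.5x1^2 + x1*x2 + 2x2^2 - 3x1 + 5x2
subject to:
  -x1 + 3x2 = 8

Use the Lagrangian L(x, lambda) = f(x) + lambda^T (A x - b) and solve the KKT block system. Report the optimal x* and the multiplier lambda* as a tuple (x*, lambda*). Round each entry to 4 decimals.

Form the Lagrangian:
  L(x, lambda) = (1/2) x^T Q x + c^T x + lambda^T (A x - b)
Stationarity (grad_x L = 0): Q x + c + A^T lambda = 0.
Primal feasibility: A x = b.

This gives the KKT block system:
  [ Q   A^T ] [ x     ]   [-c ]
  [ A    0  ] [ lambda ] = [ b ]

Solving the linear system:
  x*      = (-0.8, 2.4)
  lambda* = (-4.6)
  f(x*)   = 25.6

x* = (-0.8, 2.4), lambda* = (-4.6)


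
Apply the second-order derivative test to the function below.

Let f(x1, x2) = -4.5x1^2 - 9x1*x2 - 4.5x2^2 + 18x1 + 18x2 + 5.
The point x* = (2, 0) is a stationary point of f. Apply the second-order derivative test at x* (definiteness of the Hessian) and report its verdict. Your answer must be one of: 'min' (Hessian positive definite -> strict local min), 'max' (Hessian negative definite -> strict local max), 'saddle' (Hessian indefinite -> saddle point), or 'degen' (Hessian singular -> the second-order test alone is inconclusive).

Compute the Hessian H = grad^2 f:
  H = [[-9, -9], [-9, -9]]
Verify stationarity: grad f(x*) = H x* + g = (0, 0).
Eigenvalues of H: -18, 0.
H has a zero eigenvalue (singular; negative semidefinite but not definite), so H is neither positive definite, negative definite, nor indefinite. The second-order test alone is inconclusive -> degen.
(Indeed, f is constant along the null direction of H through x*, so x* is not a strict local extremum.)

degen


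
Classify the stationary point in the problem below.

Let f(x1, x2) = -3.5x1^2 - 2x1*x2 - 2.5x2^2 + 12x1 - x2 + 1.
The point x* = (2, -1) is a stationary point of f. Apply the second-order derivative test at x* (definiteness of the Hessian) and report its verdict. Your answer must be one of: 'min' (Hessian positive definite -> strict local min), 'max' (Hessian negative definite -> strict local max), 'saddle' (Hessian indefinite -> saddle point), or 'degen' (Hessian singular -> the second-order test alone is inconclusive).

Compute the Hessian H = grad^2 f:
  H = [[-7, -2], [-2, -5]]
Verify stationarity: grad f(x*) = H x* + g = (0, 0).
Eigenvalues of H: -8.2361, -3.7639.
Both eigenvalues < 0, so H is negative definite -> x* is a strict local max.

max


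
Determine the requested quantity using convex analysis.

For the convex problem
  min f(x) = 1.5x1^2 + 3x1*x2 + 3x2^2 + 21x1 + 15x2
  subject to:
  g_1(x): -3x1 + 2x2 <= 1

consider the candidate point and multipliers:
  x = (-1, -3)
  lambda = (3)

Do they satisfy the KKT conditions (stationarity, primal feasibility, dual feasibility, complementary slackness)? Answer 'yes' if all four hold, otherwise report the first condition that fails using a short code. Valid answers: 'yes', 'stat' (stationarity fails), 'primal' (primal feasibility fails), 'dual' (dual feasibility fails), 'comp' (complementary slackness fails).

Gradient of f: grad f(x) = Q x + c = (9, -6)
Constraint values g_i(x) = a_i^T x - b_i:
  g_1((-1, -3)) = -4
Stationarity residual: grad f(x) + sum_i lambda_i a_i = (0, 0)
  -> stationarity OK
Primal feasibility (all g_i <= 0): OK
Dual feasibility (all lambda_i >= 0): OK
Complementary slackness (lambda_i * g_i(x) = 0 for all i): FAILS

Verdict: the first failing condition is complementary_slackness -> comp.

comp


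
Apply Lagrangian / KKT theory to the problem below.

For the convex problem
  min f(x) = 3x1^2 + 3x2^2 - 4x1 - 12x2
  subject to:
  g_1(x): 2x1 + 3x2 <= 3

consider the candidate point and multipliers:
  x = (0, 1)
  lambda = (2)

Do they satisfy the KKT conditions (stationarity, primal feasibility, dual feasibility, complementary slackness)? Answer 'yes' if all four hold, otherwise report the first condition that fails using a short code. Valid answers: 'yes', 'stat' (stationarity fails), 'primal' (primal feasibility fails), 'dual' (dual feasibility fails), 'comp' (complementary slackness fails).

Gradient of f: grad f(x) = Q x + c = (-4, -6)
Constraint values g_i(x) = a_i^T x - b_i:
  g_1((0, 1)) = 0
Stationarity residual: grad f(x) + sum_i lambda_i a_i = (0, 0)
  -> stationarity OK
Primal feasibility (all g_i <= 0): OK
Dual feasibility (all lambda_i >= 0): OK
Complementary slackness (lambda_i * g_i(x) = 0 for all i): OK

Verdict: yes, KKT holds.

yes


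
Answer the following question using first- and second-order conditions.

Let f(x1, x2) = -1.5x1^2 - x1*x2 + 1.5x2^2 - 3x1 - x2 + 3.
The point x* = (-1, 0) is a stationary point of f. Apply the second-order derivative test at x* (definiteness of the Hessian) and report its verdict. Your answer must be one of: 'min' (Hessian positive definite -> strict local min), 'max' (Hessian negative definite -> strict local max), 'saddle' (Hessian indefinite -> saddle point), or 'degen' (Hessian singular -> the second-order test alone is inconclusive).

Compute the Hessian H = grad^2 f:
  H = [[-3, -1], [-1, 3]]
Verify stationarity: grad f(x*) = H x* + g = (0, 0).
Eigenvalues of H: -3.1623, 3.1623.
Eigenvalues have mixed signs, so H is indefinite -> x* is a saddle point.

saddle


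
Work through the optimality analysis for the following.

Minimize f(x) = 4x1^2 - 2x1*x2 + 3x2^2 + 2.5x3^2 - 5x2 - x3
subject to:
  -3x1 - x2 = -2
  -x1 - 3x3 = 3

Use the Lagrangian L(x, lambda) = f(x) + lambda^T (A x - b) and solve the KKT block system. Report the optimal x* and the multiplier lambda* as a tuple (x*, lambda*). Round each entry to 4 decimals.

Form the Lagrangian:
  L(x, lambda) = (1/2) x^T Q x + c^T x + lambda^T (A x - b)
Stationarity (grad_x L = 0): Q x + c + A^T lambda = 0.
Primal feasibility: A x = b.

This gives the KKT block system:
  [ Q   A^T ] [ x     ]   [-c ]
  [ A    0  ] [ lambda ] = [ b ]

Solving the linear system:
  x*      = (0.3085, 1.0745, -1.1028)
  lambda* = (0.8301, -2.1714)
  f(x*)   = 1.9523

x* = (0.3085, 1.0745, -1.1028), lambda* = (0.8301, -2.1714)


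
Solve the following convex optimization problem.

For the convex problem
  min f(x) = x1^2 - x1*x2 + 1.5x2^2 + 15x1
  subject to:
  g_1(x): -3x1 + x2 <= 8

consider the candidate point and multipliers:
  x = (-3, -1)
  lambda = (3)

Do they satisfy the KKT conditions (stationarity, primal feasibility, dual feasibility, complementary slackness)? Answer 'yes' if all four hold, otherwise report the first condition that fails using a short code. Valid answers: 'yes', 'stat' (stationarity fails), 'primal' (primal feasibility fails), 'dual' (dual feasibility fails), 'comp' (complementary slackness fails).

Gradient of f: grad f(x) = Q x + c = (10, 0)
Constraint values g_i(x) = a_i^T x - b_i:
  g_1((-3, -1)) = 0
Stationarity residual: grad f(x) + sum_i lambda_i a_i = (1, 3)
  -> stationarity FAILS
Primal feasibility (all g_i <= 0): OK
Dual feasibility (all lambda_i >= 0): OK
Complementary slackness (lambda_i * g_i(x) = 0 for all i): OK

Verdict: the first failing condition is stationarity -> stat.

stat


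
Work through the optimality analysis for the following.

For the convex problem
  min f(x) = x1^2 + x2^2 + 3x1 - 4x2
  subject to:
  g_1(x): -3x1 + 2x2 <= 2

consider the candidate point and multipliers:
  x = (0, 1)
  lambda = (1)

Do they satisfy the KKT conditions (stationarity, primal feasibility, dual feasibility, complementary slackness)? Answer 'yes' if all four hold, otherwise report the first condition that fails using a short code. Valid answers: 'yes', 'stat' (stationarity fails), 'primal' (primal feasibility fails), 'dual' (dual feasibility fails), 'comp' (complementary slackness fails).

Gradient of f: grad f(x) = Q x + c = (3, -2)
Constraint values g_i(x) = a_i^T x - b_i:
  g_1((0, 1)) = 0
Stationarity residual: grad f(x) + sum_i lambda_i a_i = (0, 0)
  -> stationarity OK
Primal feasibility (all g_i <= 0): OK
Dual feasibility (all lambda_i >= 0): OK
Complementary slackness (lambda_i * g_i(x) = 0 for all i): OK

Verdict: yes, KKT holds.

yes


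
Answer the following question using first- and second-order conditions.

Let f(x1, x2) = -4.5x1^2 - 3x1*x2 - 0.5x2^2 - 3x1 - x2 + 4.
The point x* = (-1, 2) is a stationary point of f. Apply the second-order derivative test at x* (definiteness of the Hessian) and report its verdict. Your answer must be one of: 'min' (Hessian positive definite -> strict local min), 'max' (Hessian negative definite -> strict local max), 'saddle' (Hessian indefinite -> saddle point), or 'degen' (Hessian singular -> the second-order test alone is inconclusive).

Compute the Hessian H = grad^2 f:
  H = [[-9, -3], [-3, -1]]
Verify stationarity: grad f(x*) = H x* + g = (0, 0).
Eigenvalues of H: -10, 0.
H has a zero eigenvalue (singular; negative semidefinite but not definite), so H is neither positive definite, negative definite, nor indefinite. The second-order test alone is inconclusive -> degen.
(Indeed, f is constant along the null direction of H through x*, so x* is not a strict local extremum.)

degen


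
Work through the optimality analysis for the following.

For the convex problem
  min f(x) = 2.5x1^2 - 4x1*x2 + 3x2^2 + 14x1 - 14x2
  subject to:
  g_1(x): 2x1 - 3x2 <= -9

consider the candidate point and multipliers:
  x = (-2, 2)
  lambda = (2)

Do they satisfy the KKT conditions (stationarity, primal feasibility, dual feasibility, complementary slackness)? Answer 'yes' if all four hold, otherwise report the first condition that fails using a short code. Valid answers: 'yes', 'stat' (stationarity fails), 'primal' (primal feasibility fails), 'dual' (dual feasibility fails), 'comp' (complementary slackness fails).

Gradient of f: grad f(x) = Q x + c = (-4, 6)
Constraint values g_i(x) = a_i^T x - b_i:
  g_1((-2, 2)) = -1
Stationarity residual: grad f(x) + sum_i lambda_i a_i = (0, 0)
  -> stationarity OK
Primal feasibility (all g_i <= 0): OK
Dual feasibility (all lambda_i >= 0): OK
Complementary slackness (lambda_i * g_i(x) = 0 for all i): FAILS

Verdict: the first failing condition is complementary_slackness -> comp.

comp


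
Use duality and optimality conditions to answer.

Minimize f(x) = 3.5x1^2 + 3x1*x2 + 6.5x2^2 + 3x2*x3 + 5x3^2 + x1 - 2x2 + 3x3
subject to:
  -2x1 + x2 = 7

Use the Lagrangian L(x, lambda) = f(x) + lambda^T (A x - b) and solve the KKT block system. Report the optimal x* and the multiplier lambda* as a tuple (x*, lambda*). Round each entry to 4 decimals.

Form the Lagrangian:
  L(x, lambda) = (1/2) x^T Q x + c^T x + lambda^T (A x - b)
Stationarity (grad_x L = 0): Q x + c + A^T lambda = 0.
Primal feasibility: A x = b.

This gives the KKT block system:
  [ Q   A^T ] [ x     ]   [-c ]
  [ A    0  ] [ lambda ] = [ b ]

Solving the linear system:
  x*      = (-2.7537, 1.4926, -0.7478)
  lambda* = (-6.8991)
  f(x*)   = 20.1558

x* = (-2.7537, 1.4926, -0.7478), lambda* = (-6.8991)


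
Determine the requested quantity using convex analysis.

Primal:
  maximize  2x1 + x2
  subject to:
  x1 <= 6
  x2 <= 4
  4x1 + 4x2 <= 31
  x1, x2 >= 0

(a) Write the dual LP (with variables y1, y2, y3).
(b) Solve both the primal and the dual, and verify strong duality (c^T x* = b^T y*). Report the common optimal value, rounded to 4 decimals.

The standard primal-dual pair for 'max c^T x s.t. A x <= b, x >= 0' is:
  Dual:  min b^T y  s.t.  A^T y >= c,  y >= 0.

So the dual LP is:
  minimize  6y1 + 4y2 + 31y3
  subject to:
    y1 + 4y3 >= 2
    y2 + 4y3 >= 1
    y1, y2, y3 >= 0

Solving the primal: x* = (6, 1.75).
  primal value c^T x* = 13.75.
Solving the dual: y* = (1, 0, 0.25).
  dual value b^T y* = 13.75.
Strong duality: c^T x* = b^T y*. Confirmed.

13.75


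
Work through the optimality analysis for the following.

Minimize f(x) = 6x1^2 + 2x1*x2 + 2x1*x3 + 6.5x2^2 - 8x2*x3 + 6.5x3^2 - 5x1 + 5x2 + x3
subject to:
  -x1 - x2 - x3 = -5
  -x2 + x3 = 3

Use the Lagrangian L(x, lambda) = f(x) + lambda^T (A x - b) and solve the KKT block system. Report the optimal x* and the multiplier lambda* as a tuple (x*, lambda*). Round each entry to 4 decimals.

Form the Lagrangian:
  L(x, lambda) = (1/2) x^T Q x + c^T x + lambda^T (A x - b)
Stationarity (grad_x L = 0): Q x + c + A^T lambda = 0.
Primal feasibility: A x = b.

This gives the KKT block system:
  [ Q   A^T ] [ x     ]   [-c ]
  [ A    0  ] [ lambda ] = [ b ]

Solving the linear system:
  x*      = (1, 0.5, 3.5)
  lambda* = (15, -29.5)
  f(x*)   = 82.25

x* = (1, 0.5, 3.5), lambda* = (15, -29.5)


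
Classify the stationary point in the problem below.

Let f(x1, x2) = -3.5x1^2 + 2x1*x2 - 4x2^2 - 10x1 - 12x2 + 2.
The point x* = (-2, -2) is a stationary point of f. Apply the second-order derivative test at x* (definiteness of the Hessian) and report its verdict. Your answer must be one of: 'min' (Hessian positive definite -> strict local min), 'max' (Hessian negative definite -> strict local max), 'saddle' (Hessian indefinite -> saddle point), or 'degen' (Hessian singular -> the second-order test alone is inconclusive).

Compute the Hessian H = grad^2 f:
  H = [[-7, 2], [2, -8]]
Verify stationarity: grad f(x*) = H x* + g = (0, 0).
Eigenvalues of H: -9.5616, -5.4384.
Both eigenvalues < 0, so H is negative definite -> x* is a strict local max.

max


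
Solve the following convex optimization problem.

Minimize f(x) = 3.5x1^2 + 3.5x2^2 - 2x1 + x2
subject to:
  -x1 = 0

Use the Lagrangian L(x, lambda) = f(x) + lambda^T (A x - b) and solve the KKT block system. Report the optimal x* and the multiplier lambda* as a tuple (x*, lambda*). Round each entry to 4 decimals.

Form the Lagrangian:
  L(x, lambda) = (1/2) x^T Q x + c^T x + lambda^T (A x - b)
Stationarity (grad_x L = 0): Q x + c + A^T lambda = 0.
Primal feasibility: A x = b.

This gives the KKT block system:
  [ Q   A^T ] [ x     ]   [-c ]
  [ A    0  ] [ lambda ] = [ b ]

Solving the linear system:
  x*      = (0, -0.1429)
  lambda* = (-2)
  f(x*)   = -0.0714

x* = (0, -0.1429), lambda* = (-2)


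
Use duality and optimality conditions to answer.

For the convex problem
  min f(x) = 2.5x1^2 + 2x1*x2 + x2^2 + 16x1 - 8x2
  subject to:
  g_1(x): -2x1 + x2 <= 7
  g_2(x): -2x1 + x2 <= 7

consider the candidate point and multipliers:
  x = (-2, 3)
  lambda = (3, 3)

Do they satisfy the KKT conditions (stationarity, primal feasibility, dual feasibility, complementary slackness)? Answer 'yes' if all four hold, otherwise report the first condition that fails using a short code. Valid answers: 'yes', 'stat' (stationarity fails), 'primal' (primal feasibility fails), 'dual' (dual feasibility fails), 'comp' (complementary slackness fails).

Gradient of f: grad f(x) = Q x + c = (12, -6)
Constraint values g_i(x) = a_i^T x - b_i:
  g_1((-2, 3)) = 0
  g_2((-2, 3)) = 0
Stationarity residual: grad f(x) + sum_i lambda_i a_i = (0, 0)
  -> stationarity OK
Primal feasibility (all g_i <= 0): OK
Dual feasibility (all lambda_i >= 0): OK
Complementary slackness (lambda_i * g_i(x) = 0 for all i): OK

Verdict: yes, KKT holds.

yes


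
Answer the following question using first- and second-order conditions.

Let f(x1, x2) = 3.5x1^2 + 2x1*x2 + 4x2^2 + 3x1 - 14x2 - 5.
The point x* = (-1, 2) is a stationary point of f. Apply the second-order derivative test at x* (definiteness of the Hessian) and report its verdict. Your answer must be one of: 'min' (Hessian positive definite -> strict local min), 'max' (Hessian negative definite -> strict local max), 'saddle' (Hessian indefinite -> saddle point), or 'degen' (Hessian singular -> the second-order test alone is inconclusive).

Compute the Hessian H = grad^2 f:
  H = [[7, 2], [2, 8]]
Verify stationarity: grad f(x*) = H x* + g = (0, 0).
Eigenvalues of H: 5.4384, 9.5616.
Both eigenvalues > 0, so H is positive definite -> x* is a strict local min.

min


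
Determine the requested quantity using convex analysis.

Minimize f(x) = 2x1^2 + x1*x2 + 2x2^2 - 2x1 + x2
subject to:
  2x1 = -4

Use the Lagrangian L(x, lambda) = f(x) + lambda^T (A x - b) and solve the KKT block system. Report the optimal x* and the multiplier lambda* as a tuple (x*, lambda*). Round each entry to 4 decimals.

Form the Lagrangian:
  L(x, lambda) = (1/2) x^T Q x + c^T x + lambda^T (A x - b)
Stationarity (grad_x L = 0): Q x + c + A^T lambda = 0.
Primal feasibility: A x = b.

This gives the KKT block system:
  [ Q   A^T ] [ x     ]   [-c ]
  [ A    0  ] [ lambda ] = [ b ]

Solving the linear system:
  x*      = (-2, 0.25)
  lambda* = (4.875)
  f(x*)   = 11.875

x* = (-2, 0.25), lambda* = (4.875)


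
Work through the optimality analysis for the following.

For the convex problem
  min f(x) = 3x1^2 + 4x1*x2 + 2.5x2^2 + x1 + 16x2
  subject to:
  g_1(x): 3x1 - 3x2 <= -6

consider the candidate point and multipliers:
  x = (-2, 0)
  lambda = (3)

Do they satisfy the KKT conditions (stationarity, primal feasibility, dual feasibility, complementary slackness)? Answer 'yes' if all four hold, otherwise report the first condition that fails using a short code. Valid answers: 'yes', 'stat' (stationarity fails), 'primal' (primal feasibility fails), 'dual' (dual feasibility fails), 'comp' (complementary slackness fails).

Gradient of f: grad f(x) = Q x + c = (-11, 8)
Constraint values g_i(x) = a_i^T x - b_i:
  g_1((-2, 0)) = 0
Stationarity residual: grad f(x) + sum_i lambda_i a_i = (-2, -1)
  -> stationarity FAILS
Primal feasibility (all g_i <= 0): OK
Dual feasibility (all lambda_i >= 0): OK
Complementary slackness (lambda_i * g_i(x) = 0 for all i): OK

Verdict: the first failing condition is stationarity -> stat.

stat


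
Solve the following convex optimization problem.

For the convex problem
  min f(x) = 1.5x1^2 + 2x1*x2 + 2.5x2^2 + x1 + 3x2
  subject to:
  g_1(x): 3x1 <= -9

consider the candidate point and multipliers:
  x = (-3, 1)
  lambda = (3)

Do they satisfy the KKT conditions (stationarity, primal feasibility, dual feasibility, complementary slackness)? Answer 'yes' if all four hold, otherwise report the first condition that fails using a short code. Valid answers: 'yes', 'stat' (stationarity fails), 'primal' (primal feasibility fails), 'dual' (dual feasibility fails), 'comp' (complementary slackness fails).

Gradient of f: grad f(x) = Q x + c = (-6, 2)
Constraint values g_i(x) = a_i^T x - b_i:
  g_1((-3, 1)) = 0
Stationarity residual: grad f(x) + sum_i lambda_i a_i = (3, 2)
  -> stationarity FAILS
Primal feasibility (all g_i <= 0): OK
Dual feasibility (all lambda_i >= 0): OK
Complementary slackness (lambda_i * g_i(x) = 0 for all i): OK

Verdict: the first failing condition is stationarity -> stat.

stat


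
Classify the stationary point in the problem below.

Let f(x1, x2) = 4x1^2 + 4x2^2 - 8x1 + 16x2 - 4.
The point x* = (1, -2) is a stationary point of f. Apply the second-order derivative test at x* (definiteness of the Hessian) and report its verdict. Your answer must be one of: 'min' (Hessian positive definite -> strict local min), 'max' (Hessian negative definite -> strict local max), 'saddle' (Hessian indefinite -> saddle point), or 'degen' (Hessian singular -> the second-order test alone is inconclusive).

Compute the Hessian H = grad^2 f:
  H = [[8, 0], [0, 8]]
Verify stationarity: grad f(x*) = H x* + g = (0, 0).
Eigenvalues of H: 8, 8.
Both eigenvalues > 0, so H is positive definite -> x* is a strict local min.

min


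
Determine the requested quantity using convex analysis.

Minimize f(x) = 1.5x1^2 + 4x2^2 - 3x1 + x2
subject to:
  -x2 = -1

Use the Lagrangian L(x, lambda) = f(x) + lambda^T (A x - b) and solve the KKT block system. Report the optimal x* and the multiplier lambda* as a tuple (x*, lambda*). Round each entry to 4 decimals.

Form the Lagrangian:
  L(x, lambda) = (1/2) x^T Q x + c^T x + lambda^T (A x - b)
Stationarity (grad_x L = 0): Q x + c + A^T lambda = 0.
Primal feasibility: A x = b.

This gives the KKT block system:
  [ Q   A^T ] [ x     ]   [-c ]
  [ A    0  ] [ lambda ] = [ b ]

Solving the linear system:
  x*      = (1, 1)
  lambda* = (9)
  f(x*)   = 3.5

x* = (1, 1), lambda* = (9)


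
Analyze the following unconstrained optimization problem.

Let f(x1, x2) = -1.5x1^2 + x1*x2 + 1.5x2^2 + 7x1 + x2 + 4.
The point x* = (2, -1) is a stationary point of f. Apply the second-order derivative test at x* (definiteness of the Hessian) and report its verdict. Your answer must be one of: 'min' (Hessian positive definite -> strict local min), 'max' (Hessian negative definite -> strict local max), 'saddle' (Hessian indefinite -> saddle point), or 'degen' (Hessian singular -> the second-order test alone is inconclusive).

Compute the Hessian H = grad^2 f:
  H = [[-3, 1], [1, 3]]
Verify stationarity: grad f(x*) = H x* + g = (0, 0).
Eigenvalues of H: -3.1623, 3.1623.
Eigenvalues have mixed signs, so H is indefinite -> x* is a saddle point.

saddle


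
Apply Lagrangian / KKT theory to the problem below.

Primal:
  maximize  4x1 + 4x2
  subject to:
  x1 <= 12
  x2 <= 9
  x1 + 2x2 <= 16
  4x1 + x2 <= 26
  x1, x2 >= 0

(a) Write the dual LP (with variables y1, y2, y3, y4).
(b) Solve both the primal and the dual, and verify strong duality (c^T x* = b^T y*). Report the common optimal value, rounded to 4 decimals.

The standard primal-dual pair for 'max c^T x s.t. A x <= b, x >= 0' is:
  Dual:  min b^T y  s.t.  A^T y >= c,  y >= 0.

So the dual LP is:
  minimize  12y1 + 9y2 + 16y3 + 26y4
  subject to:
    y1 + y3 + 4y4 >= 4
    y2 + 2y3 + y4 >= 4
    y1, y2, y3, y4 >= 0

Solving the primal: x* = (5.1429, 5.4286).
  primal value c^T x* = 42.2857.
Solving the dual: y* = (0, 0, 1.7143, 0.5714).
  dual value b^T y* = 42.2857.
Strong duality: c^T x* = b^T y*. Confirmed.

42.2857


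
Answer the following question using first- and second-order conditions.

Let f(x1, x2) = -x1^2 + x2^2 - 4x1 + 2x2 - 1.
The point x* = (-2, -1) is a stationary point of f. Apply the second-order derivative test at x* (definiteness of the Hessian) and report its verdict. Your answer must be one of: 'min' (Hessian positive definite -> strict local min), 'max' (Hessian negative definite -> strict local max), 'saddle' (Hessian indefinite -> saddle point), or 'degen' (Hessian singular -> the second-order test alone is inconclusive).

Compute the Hessian H = grad^2 f:
  H = [[-2, 0], [0, 2]]
Verify stationarity: grad f(x*) = H x* + g = (0, 0).
Eigenvalues of H: -2, 2.
Eigenvalues have mixed signs, so H is indefinite -> x* is a saddle point.

saddle


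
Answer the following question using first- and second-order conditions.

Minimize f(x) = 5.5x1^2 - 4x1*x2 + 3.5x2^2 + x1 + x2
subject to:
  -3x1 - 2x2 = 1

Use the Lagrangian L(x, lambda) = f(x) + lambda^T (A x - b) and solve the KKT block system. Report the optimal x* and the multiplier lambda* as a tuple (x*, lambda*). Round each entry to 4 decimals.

Form the Lagrangian:
  L(x, lambda) = (1/2) x^T Q x + c^T x + lambda^T (A x - b)
Stationarity (grad_x L = 0): Q x + c + A^T lambda = 0.
Primal feasibility: A x = b.

This gives the KKT block system:
  [ Q   A^T ] [ x     ]   [-c ]
  [ A    0  ] [ lambda ] = [ b ]

Solving the linear system:
  x*      = (-0.1742, -0.2387)
  lambda* = (0.0129)
  f(x*)   = -0.2129

x* = (-0.1742, -0.2387), lambda* = (0.0129)


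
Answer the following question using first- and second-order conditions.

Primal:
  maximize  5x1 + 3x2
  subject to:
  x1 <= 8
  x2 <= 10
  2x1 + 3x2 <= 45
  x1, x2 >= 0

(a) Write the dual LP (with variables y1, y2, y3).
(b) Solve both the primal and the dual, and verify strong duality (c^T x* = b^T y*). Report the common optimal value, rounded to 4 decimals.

The standard primal-dual pair for 'max c^T x s.t. A x <= b, x >= 0' is:
  Dual:  min b^T y  s.t.  A^T y >= c,  y >= 0.

So the dual LP is:
  minimize  8y1 + 10y2 + 45y3
  subject to:
    y1 + 2y3 >= 5
    y2 + 3y3 >= 3
    y1, y2, y3 >= 0

Solving the primal: x* = (8, 9.6667).
  primal value c^T x* = 69.
Solving the dual: y* = (3, 0, 1).
  dual value b^T y* = 69.
Strong duality: c^T x* = b^T y*. Confirmed.

69


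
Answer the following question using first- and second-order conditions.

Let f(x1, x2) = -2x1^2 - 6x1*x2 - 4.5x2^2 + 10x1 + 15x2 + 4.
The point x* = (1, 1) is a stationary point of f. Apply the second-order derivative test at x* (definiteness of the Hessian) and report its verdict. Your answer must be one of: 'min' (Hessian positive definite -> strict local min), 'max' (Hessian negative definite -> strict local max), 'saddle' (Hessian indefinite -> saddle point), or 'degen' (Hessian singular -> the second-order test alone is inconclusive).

Compute the Hessian H = grad^2 f:
  H = [[-4, -6], [-6, -9]]
Verify stationarity: grad f(x*) = H x* + g = (0, 0).
Eigenvalues of H: -13, 0.
H has a zero eigenvalue (singular; negative semidefinite but not definite), so H is neither positive definite, negative definite, nor indefinite. The second-order test alone is inconclusive -> degen.
(Indeed, f is constant along the null direction of H through x*, so x* is not a strict local extremum.)

degen


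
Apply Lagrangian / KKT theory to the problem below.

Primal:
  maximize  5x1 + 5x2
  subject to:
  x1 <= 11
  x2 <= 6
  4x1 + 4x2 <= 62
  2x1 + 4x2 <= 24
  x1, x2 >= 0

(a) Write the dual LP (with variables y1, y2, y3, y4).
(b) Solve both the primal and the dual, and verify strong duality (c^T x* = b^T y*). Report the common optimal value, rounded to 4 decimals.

The standard primal-dual pair for 'max c^T x s.t. A x <= b, x >= 0' is:
  Dual:  min b^T y  s.t.  A^T y >= c,  y >= 0.

So the dual LP is:
  minimize  11y1 + 6y2 + 62y3 + 24y4
  subject to:
    y1 + 4y3 + 2y4 >= 5
    y2 + 4y3 + 4y4 >= 5
    y1, y2, y3, y4 >= 0

Solving the primal: x* = (11, 0.5).
  primal value c^T x* = 57.5.
Solving the dual: y* = (2.5, 0, 0, 1.25).
  dual value b^T y* = 57.5.
Strong duality: c^T x* = b^T y*. Confirmed.

57.5


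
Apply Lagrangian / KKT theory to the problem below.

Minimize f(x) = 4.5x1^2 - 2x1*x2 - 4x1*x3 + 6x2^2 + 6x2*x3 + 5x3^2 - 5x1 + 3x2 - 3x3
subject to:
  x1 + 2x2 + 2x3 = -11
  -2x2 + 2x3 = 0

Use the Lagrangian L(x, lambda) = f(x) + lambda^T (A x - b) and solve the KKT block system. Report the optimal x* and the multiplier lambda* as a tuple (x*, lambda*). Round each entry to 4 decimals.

Form the Lagrangian:
  L(x, lambda) = (1/2) x^T Q x + c^T x + lambda^T (A x - b)
Stationarity (grad_x L = 0): Q x + c + A^T lambda = 0.
Primal feasibility: A x = b.

This gives the KKT block system:
  [ Q   A^T ] [ x     ]   [-c ]
  [ A    0  ] [ lambda ] = [ b ]

Solving the linear system:
  x*      = (-2.469, -2.1327, -2.1327)
  lambda* = (14.4248, -0.8009)
  f(x*)   = 85.5088

x* = (-2.469, -2.1327, -2.1327), lambda* = (14.4248, -0.8009)


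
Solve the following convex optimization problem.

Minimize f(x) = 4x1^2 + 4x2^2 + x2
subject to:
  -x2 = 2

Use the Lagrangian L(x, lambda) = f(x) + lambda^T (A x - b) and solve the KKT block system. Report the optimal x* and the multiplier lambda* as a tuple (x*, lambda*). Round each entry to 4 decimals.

Form the Lagrangian:
  L(x, lambda) = (1/2) x^T Q x + c^T x + lambda^T (A x - b)
Stationarity (grad_x L = 0): Q x + c + A^T lambda = 0.
Primal feasibility: A x = b.

This gives the KKT block system:
  [ Q   A^T ] [ x     ]   [-c ]
  [ A    0  ] [ lambda ] = [ b ]

Solving the linear system:
  x*      = (0, -2)
  lambda* = (-15)
  f(x*)   = 14

x* = (0, -2), lambda* = (-15)


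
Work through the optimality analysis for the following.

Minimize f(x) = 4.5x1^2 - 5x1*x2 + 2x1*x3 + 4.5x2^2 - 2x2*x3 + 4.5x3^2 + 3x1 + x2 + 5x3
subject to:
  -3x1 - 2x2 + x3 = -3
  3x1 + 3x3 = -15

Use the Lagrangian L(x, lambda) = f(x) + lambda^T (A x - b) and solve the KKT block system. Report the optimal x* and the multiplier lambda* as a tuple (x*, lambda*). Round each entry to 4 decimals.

Form the Lagrangian:
  L(x, lambda) = (1/2) x^T Q x + c^T x + lambda^T (A x - b)
Stationarity (grad_x L = 0): Q x + c + A^T lambda = 0.
Primal feasibility: A x = b.

This gives the KKT block system:
  [ Q   A^T ] [ x     ]   [-c ]
  [ A    0  ] [ lambda ] = [ b ]

Solving the linear system:
  x*      = (-0.5161, 0.0323, -4.4839)
  lambda* = (6.4194, 10.0108)
  f(x*)   = 72.7419

x* = (-0.5161, 0.0323, -4.4839), lambda* = (6.4194, 10.0108)


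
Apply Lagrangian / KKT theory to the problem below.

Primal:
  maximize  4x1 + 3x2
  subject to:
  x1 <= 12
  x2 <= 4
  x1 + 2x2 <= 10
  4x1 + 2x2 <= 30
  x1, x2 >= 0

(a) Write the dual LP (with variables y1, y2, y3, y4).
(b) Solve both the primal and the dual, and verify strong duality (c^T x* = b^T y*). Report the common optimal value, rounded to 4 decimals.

The standard primal-dual pair for 'max c^T x s.t. A x <= b, x >= 0' is:
  Dual:  min b^T y  s.t.  A^T y >= c,  y >= 0.

So the dual LP is:
  minimize  12y1 + 4y2 + 10y3 + 30y4
  subject to:
    y1 + y3 + 4y4 >= 4
    y2 + 2y3 + 2y4 >= 3
    y1, y2, y3, y4 >= 0

Solving the primal: x* = (6.6667, 1.6667).
  primal value c^T x* = 31.6667.
Solving the dual: y* = (0, 0, 0.6667, 0.8333).
  dual value b^T y* = 31.6667.
Strong duality: c^T x* = b^T y*. Confirmed.

31.6667


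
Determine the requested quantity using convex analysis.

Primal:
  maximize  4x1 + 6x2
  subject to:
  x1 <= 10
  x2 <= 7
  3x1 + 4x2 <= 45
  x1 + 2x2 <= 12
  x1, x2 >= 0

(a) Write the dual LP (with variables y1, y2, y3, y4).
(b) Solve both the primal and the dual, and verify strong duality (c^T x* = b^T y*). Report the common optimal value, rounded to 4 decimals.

The standard primal-dual pair for 'max c^T x s.t. A x <= b, x >= 0' is:
  Dual:  min b^T y  s.t.  A^T y >= c,  y >= 0.

So the dual LP is:
  minimize  10y1 + 7y2 + 45y3 + 12y4
  subject to:
    y1 + 3y3 + y4 >= 4
    y2 + 4y3 + 2y4 >= 6
    y1, y2, y3, y4 >= 0

Solving the primal: x* = (10, 1).
  primal value c^T x* = 46.
Solving the dual: y* = (1, 0, 0, 3).
  dual value b^T y* = 46.
Strong duality: c^T x* = b^T y*. Confirmed.

46
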